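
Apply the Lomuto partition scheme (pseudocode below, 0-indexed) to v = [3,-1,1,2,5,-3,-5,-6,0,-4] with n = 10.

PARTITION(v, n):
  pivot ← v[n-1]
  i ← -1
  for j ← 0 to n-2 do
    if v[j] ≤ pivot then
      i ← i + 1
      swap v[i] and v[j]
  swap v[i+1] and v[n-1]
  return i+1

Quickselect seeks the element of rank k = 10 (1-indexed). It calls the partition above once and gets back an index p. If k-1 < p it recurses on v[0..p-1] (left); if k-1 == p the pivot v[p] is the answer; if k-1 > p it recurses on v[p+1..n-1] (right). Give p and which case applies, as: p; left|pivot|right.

2; right

pivot = v[9] = -4; i = -1
j=0: v[0]=3 > -4 → no swap
j=1: v[1]=-1 > -4 → no swap
j=2: v[2]=1 > -4 → no swap
j=3: v[3]=2 > -4 → no swap
j=4: v[4]=5 > -4 → no swap
j=5: v[5]=-3 > -4 → no swap
j=6: v[6]=-5 ≤ -4 → i=0, swap v[0],v[6] → [-5,-1,1,2,5,-3,3,-6,0,-4]
j=7: v[7]=-6 ≤ -4 → i=1, swap v[1],v[7] → [-5,-6,1,2,5,-3,3,-1,0,-4]
j=8: v[8]=0 > -4 → no swap
final swap v[2],v[9] → [-5,-6,-4,2,5,-3,3,-1,0,1]; return 2
p = 2; k-1 = 9 > 2 ⇒ right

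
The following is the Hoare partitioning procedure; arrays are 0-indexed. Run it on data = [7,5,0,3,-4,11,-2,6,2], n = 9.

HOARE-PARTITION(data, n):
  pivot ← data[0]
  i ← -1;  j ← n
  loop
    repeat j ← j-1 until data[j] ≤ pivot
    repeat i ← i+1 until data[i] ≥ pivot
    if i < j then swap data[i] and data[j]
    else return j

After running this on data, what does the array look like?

[2,5,0,3,-4,6,-2,11,7]

pivot=7
j stops at 8 (2), i stops at 0 (7); swap ⇒ [2,5,0,3,-4,11,-2,6,7]
j stops at 7 (6), i stops at 5 (11); swap ⇒ [2,5,0,3,-4,6,-2,11,7]
j stops at 6, i stops at 7; i≥j ⇒ return 6. data=[2,5,0,3,-4,6,-2,11,7]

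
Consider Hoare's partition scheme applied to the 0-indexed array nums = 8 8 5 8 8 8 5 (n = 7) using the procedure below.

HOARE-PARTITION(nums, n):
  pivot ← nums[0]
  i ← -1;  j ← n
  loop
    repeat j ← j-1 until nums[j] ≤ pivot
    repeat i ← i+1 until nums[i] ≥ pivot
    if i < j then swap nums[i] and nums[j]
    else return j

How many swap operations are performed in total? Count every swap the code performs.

pivot = nums[0] = 8; i = -1, j = 7
j→6 (nums[6]=5≤8), i→0 (nums[0]=8≥8); i<j, swap → 5 8 5 8 8 8 8
j→5 (nums[5]=8≤8), i→1 (nums[1]=8≥8); i<j, swap → 5 8 5 8 8 8 8
j→4 (nums[4]=8≤8), i→3 (nums[3]=8≥8); i<j, swap → 5 8 5 8 8 8 8
j→3, i→4; i≥j, return j=3. nums = 5 8 5 8 8 8 8

3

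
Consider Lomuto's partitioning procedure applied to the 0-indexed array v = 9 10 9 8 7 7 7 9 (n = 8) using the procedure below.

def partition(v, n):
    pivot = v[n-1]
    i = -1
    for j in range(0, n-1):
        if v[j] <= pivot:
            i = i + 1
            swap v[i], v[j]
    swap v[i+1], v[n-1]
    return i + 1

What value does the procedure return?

pivot=9, i=-1
j=0: 9≤9, i=0, swap(0,0) ⇒ 9 10 9 8 7 7 7 9
j=1: 10>9, skip
j=2: 9≤9, i=1, swap(1,2) ⇒ 9 9 10 8 7 7 7 9
j=3: 8≤9, i=2, swap(2,3) ⇒ 9 9 8 10 7 7 7 9
j=4: 7≤9, i=3, swap(3,4) ⇒ 9 9 8 7 10 7 7 9
j=5: 7≤9, i=4, swap(4,5) ⇒ 9 9 8 7 7 10 7 9
j=6: 7≤9, i=5, swap(5,6) ⇒ 9 9 8 7 7 7 10 9
swap(6,7) ⇒ 9 9 8 7 7 7 9 10; return 6

6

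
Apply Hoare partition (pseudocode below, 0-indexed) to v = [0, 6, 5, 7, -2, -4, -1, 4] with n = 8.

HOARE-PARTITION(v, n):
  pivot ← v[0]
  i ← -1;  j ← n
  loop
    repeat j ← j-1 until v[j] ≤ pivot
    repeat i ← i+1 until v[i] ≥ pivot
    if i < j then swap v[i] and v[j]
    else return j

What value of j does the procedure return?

2

pivot = v[0] = 0; i = -1, j = 8
j→6 (v[6]=-1≤0), i→0 (v[0]=0≥0); i<j, swap → [-1, 6, 5, 7, -2, -4, 0, 4]
j→5 (v[5]=-4≤0), i→1 (v[1]=6≥0); i<j, swap → [-1, -4, 5, 7, -2, 6, 0, 4]
j→4 (v[4]=-2≤0), i→2 (v[2]=5≥0); i<j, swap → [-1, -4, -2, 7, 5, 6, 0, 4]
j→2, i→3; i≥j, return j=2. v = [-1, -4, -2, 7, 5, 6, 0, 4]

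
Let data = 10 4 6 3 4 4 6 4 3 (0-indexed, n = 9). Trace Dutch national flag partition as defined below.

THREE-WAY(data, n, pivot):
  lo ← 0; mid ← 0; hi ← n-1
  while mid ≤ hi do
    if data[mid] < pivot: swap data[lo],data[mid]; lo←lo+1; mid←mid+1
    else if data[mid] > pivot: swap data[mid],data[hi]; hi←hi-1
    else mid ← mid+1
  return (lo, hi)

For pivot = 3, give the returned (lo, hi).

(0, 1)

pivot = 3; lo=0, mid=0, hi=8
data[mid]=10>3: swap data[0],data[8]; hi=7 → 3 4 6 3 4 4 6 4 10
data[mid]=3=3: mid=1
data[mid]=4>3: swap data[1],data[7]; hi=6 → 3 4 6 3 4 4 6 4 10
data[mid]=4>3: swap data[1],data[6]; hi=5 → 3 6 6 3 4 4 4 4 10
data[mid]=6>3: swap data[1],data[5]; hi=4 → 3 4 6 3 4 6 4 4 10
data[mid]=4>3: swap data[1],data[4]; hi=3 → 3 4 6 3 4 6 4 4 10
data[mid]=4>3: swap data[1],data[3]; hi=2 → 3 3 6 4 4 6 4 4 10
data[mid]=3=3: mid=2
data[mid]=6>3: swap data[2],data[2]; hi=1 → 3 3 6 4 4 6 4 4 10
end: lo=0, hi=1; data = 3 3 6 4 4 6 4 4 10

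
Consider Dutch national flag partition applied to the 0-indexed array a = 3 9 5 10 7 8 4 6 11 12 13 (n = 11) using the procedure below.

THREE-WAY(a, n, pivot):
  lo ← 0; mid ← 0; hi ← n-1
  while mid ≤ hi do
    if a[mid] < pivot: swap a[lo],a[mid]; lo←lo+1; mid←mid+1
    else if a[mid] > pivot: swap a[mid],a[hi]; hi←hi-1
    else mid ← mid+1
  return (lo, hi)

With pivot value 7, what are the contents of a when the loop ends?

3 6 5 4 7 8 10 11 12 13 9

lo=0 mid=0 hi=10
3<7: swap(0,0), lo=1 mid=1 ⇒ 3 9 5 10 7 8 4 6 11 12 13
9>7: swap(1,10), hi=9 ⇒ 3 13 5 10 7 8 4 6 11 12 9
13>7: swap(1,9), hi=8 ⇒ 3 12 5 10 7 8 4 6 11 13 9
12>7: swap(1,8), hi=7 ⇒ 3 11 5 10 7 8 4 6 12 13 9
11>7: swap(1,7), hi=6 ⇒ 3 6 5 10 7 8 4 11 12 13 9
6<7: swap(1,1), lo=2 mid=2 ⇒ 3 6 5 10 7 8 4 11 12 13 9
5<7: swap(2,2), lo=3 mid=3 ⇒ 3 6 5 10 7 8 4 11 12 13 9
10>7: swap(3,6), hi=5 ⇒ 3 6 5 4 7 8 10 11 12 13 9
4<7: swap(3,3), lo=4 mid=4 ⇒ 3 6 5 4 7 8 10 11 12 13 9
7=7: mid=5
8>7: swap(5,5), hi=4 ⇒ 3 6 5 4 7 8 10 11 12 13 9
done. lo=4 hi=4; a=3 6 5 4 7 8 10 11 12 13 9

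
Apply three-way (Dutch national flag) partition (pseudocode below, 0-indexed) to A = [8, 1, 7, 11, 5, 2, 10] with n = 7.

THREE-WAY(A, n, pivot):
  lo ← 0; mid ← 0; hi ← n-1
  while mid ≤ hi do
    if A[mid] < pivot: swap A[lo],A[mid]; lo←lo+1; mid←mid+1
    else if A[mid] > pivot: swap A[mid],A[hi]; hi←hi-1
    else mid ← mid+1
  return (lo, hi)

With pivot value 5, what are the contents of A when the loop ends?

pivot = 5; lo=0, mid=0, hi=6
A[mid]=8>5: swap A[0],A[6]; hi=5 → [10, 1, 7, 11, 5, 2, 8]
A[mid]=10>5: swap A[0],A[5]; hi=4 → [2, 1, 7, 11, 5, 10, 8]
A[mid]=2<5: swap A[0],A[0]; lo=1,mid=1 → [2, 1, 7, 11, 5, 10, 8]
A[mid]=1<5: swap A[1],A[1]; lo=2,mid=2 → [2, 1, 7, 11, 5, 10, 8]
A[mid]=7>5: swap A[2],A[4]; hi=3 → [2, 1, 5, 11, 7, 10, 8]
A[mid]=5=5: mid=3
A[mid]=11>5: swap A[3],A[3]; hi=2 → [2, 1, 5, 11, 7, 10, 8]
end: lo=2, hi=2; A = [2, 1, 5, 11, 7, 10, 8]

[2, 1, 5, 11, 7, 10, 8]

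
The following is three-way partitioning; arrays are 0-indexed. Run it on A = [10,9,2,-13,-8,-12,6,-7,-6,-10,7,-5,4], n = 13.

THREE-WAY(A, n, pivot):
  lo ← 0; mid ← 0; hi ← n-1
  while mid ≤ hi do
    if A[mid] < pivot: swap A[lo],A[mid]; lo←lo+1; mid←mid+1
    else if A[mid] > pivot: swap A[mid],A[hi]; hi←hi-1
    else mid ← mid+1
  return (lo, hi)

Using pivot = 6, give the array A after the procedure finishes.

[4,-5,2,-13,-8,-12,-7,-6,-10,6,7,9,10]

pivot = 6; lo=0, mid=0, hi=12
A[mid]=10>6: swap A[0],A[12]; hi=11 → [4,9,2,-13,-8,-12,6,-7,-6,-10,7,-5,10]
A[mid]=4<6: swap A[0],A[0]; lo=1,mid=1 → [4,9,2,-13,-8,-12,6,-7,-6,-10,7,-5,10]
A[mid]=9>6: swap A[1],A[11]; hi=10 → [4,-5,2,-13,-8,-12,6,-7,-6,-10,7,9,10]
A[mid]=-5<6: swap A[1],A[1]; lo=2,mid=2 → [4,-5,2,-13,-8,-12,6,-7,-6,-10,7,9,10]
A[mid]=2<6: swap A[2],A[2]; lo=3,mid=3 → [4,-5,2,-13,-8,-12,6,-7,-6,-10,7,9,10]
A[mid]=-13<6: swap A[3],A[3]; lo=4,mid=4 → [4,-5,2,-13,-8,-12,6,-7,-6,-10,7,9,10]
A[mid]=-8<6: swap A[4],A[4]; lo=5,mid=5 → [4,-5,2,-13,-8,-12,6,-7,-6,-10,7,9,10]
A[mid]=-12<6: swap A[5],A[5]; lo=6,mid=6 → [4,-5,2,-13,-8,-12,6,-7,-6,-10,7,9,10]
A[mid]=6=6: mid=7
A[mid]=-7<6: swap A[6],A[7]; lo=7,mid=8 → [4,-5,2,-13,-8,-12,-7,6,-6,-10,7,9,10]
A[mid]=-6<6: swap A[7],A[8]; lo=8,mid=9 → [4,-5,2,-13,-8,-12,-7,-6,6,-10,7,9,10]
A[mid]=-10<6: swap A[8],A[9]; lo=9,mid=10 → [4,-5,2,-13,-8,-12,-7,-6,-10,6,7,9,10]
A[mid]=7>6: swap A[10],A[10]; hi=9 → [4,-5,2,-13,-8,-12,-7,-6,-10,6,7,9,10]
end: lo=9, hi=9; A = [4,-5,2,-13,-8,-12,-7,-6,-10,6,7,9,10]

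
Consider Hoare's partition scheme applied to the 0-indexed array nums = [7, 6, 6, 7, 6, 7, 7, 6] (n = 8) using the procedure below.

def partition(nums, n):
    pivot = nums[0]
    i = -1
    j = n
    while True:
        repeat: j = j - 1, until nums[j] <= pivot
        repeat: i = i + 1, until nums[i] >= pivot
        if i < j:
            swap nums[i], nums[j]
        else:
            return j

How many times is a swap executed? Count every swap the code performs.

pivot = nums[0] = 7; i = -1, j = 8
j→7 (nums[7]=6≤7), i→0 (nums[0]=7≥7); i<j, swap → [6, 6, 6, 7, 6, 7, 7, 7]
j→6 (nums[6]=7≤7), i→3 (nums[3]=7≥7); i<j, swap → [6, 6, 6, 7, 6, 7, 7, 7]
j→5, i→5; i≥j, return j=5. nums = [6, 6, 6, 7, 6, 7, 7, 7]

2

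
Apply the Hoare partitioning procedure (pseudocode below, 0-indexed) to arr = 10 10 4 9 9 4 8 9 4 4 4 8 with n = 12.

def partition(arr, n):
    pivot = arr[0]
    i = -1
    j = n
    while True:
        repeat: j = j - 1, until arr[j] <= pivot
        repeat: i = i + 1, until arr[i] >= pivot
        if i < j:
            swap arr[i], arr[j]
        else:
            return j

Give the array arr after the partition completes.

pivot=10
j stops at 11 (8), i stops at 0 (10); swap ⇒ 8 10 4 9 9 4 8 9 4 4 4 10
j stops at 10 (4), i stops at 1 (10); swap ⇒ 8 4 4 9 9 4 8 9 4 4 10 10
j stops at 9, i stops at 10; i≥j ⇒ return 9. arr=8 4 4 9 9 4 8 9 4 4 10 10

8 4 4 9 9 4 8 9 4 4 10 10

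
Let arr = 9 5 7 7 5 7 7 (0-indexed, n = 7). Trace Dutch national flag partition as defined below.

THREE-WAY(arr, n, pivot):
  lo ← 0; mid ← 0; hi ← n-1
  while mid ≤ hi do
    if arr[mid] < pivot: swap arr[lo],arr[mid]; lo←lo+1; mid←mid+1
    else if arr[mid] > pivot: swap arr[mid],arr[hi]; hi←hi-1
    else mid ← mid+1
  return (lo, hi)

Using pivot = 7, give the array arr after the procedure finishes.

pivot = 7; lo=0, mid=0, hi=6
arr[mid]=9>7: swap arr[0],arr[6]; hi=5 → 7 5 7 7 5 7 9
arr[mid]=7=7: mid=1
arr[mid]=5<7: swap arr[0],arr[1]; lo=1,mid=2 → 5 7 7 7 5 7 9
arr[mid]=7=7: mid=3
arr[mid]=7=7: mid=4
arr[mid]=5<7: swap arr[1],arr[4]; lo=2,mid=5 → 5 5 7 7 7 7 9
arr[mid]=7=7: mid=6
end: lo=2, hi=5; arr = 5 5 7 7 7 7 9

5 5 7 7 7 7 9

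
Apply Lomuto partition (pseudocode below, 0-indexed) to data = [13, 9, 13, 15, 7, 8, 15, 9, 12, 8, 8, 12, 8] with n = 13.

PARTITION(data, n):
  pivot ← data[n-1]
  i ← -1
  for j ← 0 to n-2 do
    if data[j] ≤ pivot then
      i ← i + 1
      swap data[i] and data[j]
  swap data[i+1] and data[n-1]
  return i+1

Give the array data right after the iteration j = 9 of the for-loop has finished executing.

pivot = data[12] = 8; i = -1
j=0: data[0]=13 > 8 → no swap
j=1: data[1]=9 > 8 → no swap
j=2: data[2]=13 > 8 → no swap
j=3: data[3]=15 > 8 → no swap
j=4: data[4]=7 ≤ 8 → i=0, swap data[0],data[4] → [7, 9, 13, 15, 13, 8, 15, 9, 12, 8, 8, 12, 8]
j=5: data[5]=8 ≤ 8 → i=1, swap data[1],data[5] → [7, 8, 13, 15, 13, 9, 15, 9, 12, 8, 8, 12, 8]
j=6: data[6]=15 > 8 → no swap
j=7: data[7]=9 > 8 → no swap
j=8: data[8]=12 > 8 → no swap
j=9: data[9]=8 ≤ 8 → i=2, swap data[2],data[9] → [7, 8, 8, 15, 13, 9, 15, 9, 12, 13, 8, 12, 8]
(after j=9) data = [7, 8, 8, 15, 13, 9, 15, 9, 12, 13, 8, 12, 8]

[7, 8, 8, 15, 13, 9, 15, 9, 12, 13, 8, 12, 8]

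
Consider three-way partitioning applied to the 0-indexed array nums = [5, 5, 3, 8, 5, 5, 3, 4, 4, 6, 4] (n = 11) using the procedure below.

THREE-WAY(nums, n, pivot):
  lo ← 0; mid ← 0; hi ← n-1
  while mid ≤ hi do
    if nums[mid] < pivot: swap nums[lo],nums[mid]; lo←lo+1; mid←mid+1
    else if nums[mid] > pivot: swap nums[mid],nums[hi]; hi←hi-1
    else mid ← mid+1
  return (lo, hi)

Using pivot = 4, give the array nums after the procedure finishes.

pivot = 4; lo=0, mid=0, hi=10
nums[mid]=5>4: swap nums[0],nums[10]; hi=9 → [4, 5, 3, 8, 5, 5, 3, 4, 4, 6, 5]
nums[mid]=4=4: mid=1
nums[mid]=5>4: swap nums[1],nums[9]; hi=8 → [4, 6, 3, 8, 5, 5, 3, 4, 4, 5, 5]
nums[mid]=6>4: swap nums[1],nums[8]; hi=7 → [4, 4, 3, 8, 5, 5, 3, 4, 6, 5, 5]
nums[mid]=4=4: mid=2
nums[mid]=3<4: swap nums[0],nums[2]; lo=1,mid=3 → [3, 4, 4, 8, 5, 5, 3, 4, 6, 5, 5]
nums[mid]=8>4: swap nums[3],nums[7]; hi=6 → [3, 4, 4, 4, 5, 5, 3, 8, 6, 5, 5]
nums[mid]=4=4: mid=4
nums[mid]=5>4: swap nums[4],nums[6]; hi=5 → [3, 4, 4, 4, 3, 5, 5, 8, 6, 5, 5]
nums[mid]=3<4: swap nums[1],nums[4]; lo=2,mid=5 → [3, 3, 4, 4, 4, 5, 5, 8, 6, 5, 5]
nums[mid]=5>4: swap nums[5],nums[5]; hi=4 → [3, 3, 4, 4, 4, 5, 5, 8, 6, 5, 5]
end: lo=2, hi=4; nums = [3, 3, 4, 4, 4, 5, 5, 8, 6, 5, 5]

[3, 3, 4, 4, 4, 5, 5, 8, 6, 5, 5]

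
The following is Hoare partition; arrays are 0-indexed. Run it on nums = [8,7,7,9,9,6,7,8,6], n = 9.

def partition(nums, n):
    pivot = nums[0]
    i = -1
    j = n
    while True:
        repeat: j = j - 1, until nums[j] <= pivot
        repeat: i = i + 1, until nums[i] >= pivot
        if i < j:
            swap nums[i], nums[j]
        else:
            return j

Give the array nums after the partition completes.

pivot = nums[0] = 8; i = -1, j = 9
j→8 (nums[8]=6≤8), i→0 (nums[0]=8≥8); i<j, swap → [6,7,7,9,9,6,7,8,8]
j→7 (nums[7]=8≤8), i→3 (nums[3]=9≥8); i<j, swap → [6,7,7,8,9,6,7,9,8]
j→6 (nums[6]=7≤8), i→4 (nums[4]=9≥8); i<j, swap → [6,7,7,8,7,6,9,9,8]
j→5, i→6; i≥j, return j=5. nums = [6,7,7,8,7,6,9,9,8]

[6,7,7,8,7,6,9,9,8]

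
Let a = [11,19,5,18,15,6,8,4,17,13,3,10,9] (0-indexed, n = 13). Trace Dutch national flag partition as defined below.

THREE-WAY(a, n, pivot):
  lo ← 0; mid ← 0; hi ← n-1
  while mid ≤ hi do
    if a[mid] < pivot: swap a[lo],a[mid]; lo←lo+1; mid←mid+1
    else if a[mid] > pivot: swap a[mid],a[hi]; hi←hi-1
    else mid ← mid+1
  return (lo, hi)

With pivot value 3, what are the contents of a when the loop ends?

pivot = 3; lo=0, mid=0, hi=12
a[mid]=11>3: swap a[0],a[12]; hi=11 → [9,19,5,18,15,6,8,4,17,13,3,10,11]
a[mid]=9>3: swap a[0],a[11]; hi=10 → [10,19,5,18,15,6,8,4,17,13,3,9,11]
a[mid]=10>3: swap a[0],a[10]; hi=9 → [3,19,5,18,15,6,8,4,17,13,10,9,11]
a[mid]=3=3: mid=1
a[mid]=19>3: swap a[1],a[9]; hi=8 → [3,13,5,18,15,6,8,4,17,19,10,9,11]
a[mid]=13>3: swap a[1],a[8]; hi=7 → [3,17,5,18,15,6,8,4,13,19,10,9,11]
a[mid]=17>3: swap a[1],a[7]; hi=6 → [3,4,5,18,15,6,8,17,13,19,10,9,11]
a[mid]=4>3: swap a[1],a[6]; hi=5 → [3,8,5,18,15,6,4,17,13,19,10,9,11]
a[mid]=8>3: swap a[1],a[5]; hi=4 → [3,6,5,18,15,8,4,17,13,19,10,9,11]
a[mid]=6>3: swap a[1],a[4]; hi=3 → [3,15,5,18,6,8,4,17,13,19,10,9,11]
a[mid]=15>3: swap a[1],a[3]; hi=2 → [3,18,5,15,6,8,4,17,13,19,10,9,11]
a[mid]=18>3: swap a[1],a[2]; hi=1 → [3,5,18,15,6,8,4,17,13,19,10,9,11]
a[mid]=5>3: swap a[1],a[1]; hi=0 → [3,5,18,15,6,8,4,17,13,19,10,9,11]
end: lo=0, hi=0; a = [3,5,18,15,6,8,4,17,13,19,10,9,11]

[3,5,18,15,6,8,4,17,13,19,10,9,11]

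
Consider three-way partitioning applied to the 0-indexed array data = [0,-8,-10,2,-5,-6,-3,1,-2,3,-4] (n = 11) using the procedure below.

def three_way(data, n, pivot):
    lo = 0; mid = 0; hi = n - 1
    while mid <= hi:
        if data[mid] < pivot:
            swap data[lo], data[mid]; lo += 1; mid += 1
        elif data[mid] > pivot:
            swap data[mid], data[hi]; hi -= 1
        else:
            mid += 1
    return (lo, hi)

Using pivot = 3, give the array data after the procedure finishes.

[0,-8,-10,2,-5,-6,-3,1,-2,-4,3]

pivot = 3; lo=0, mid=0, hi=10
data[mid]=0<3: swap data[0],data[0]; lo=1,mid=1 → [0,-8,-10,2,-5,-6,-3,1,-2,3,-4]
data[mid]=-8<3: swap data[1],data[1]; lo=2,mid=2 → [0,-8,-10,2,-5,-6,-3,1,-2,3,-4]
data[mid]=-10<3: swap data[2],data[2]; lo=3,mid=3 → [0,-8,-10,2,-5,-6,-3,1,-2,3,-4]
data[mid]=2<3: swap data[3],data[3]; lo=4,mid=4 → [0,-8,-10,2,-5,-6,-3,1,-2,3,-4]
data[mid]=-5<3: swap data[4],data[4]; lo=5,mid=5 → [0,-8,-10,2,-5,-6,-3,1,-2,3,-4]
data[mid]=-6<3: swap data[5],data[5]; lo=6,mid=6 → [0,-8,-10,2,-5,-6,-3,1,-2,3,-4]
data[mid]=-3<3: swap data[6],data[6]; lo=7,mid=7 → [0,-8,-10,2,-5,-6,-3,1,-2,3,-4]
data[mid]=1<3: swap data[7],data[7]; lo=8,mid=8 → [0,-8,-10,2,-5,-6,-3,1,-2,3,-4]
data[mid]=-2<3: swap data[8],data[8]; lo=9,mid=9 → [0,-8,-10,2,-5,-6,-3,1,-2,3,-4]
data[mid]=3=3: mid=10
data[mid]=-4<3: swap data[9],data[10]; lo=10,mid=11 → [0,-8,-10,2,-5,-6,-3,1,-2,-4,3]
end: lo=10, hi=10; data = [0,-8,-10,2,-5,-6,-3,1,-2,-4,3]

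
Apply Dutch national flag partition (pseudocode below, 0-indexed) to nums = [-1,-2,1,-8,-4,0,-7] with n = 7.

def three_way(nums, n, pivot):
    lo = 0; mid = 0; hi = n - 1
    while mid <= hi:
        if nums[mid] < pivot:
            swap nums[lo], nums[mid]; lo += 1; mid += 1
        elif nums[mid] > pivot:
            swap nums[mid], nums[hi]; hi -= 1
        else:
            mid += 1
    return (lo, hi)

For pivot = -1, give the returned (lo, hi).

pivot = -1; lo=0, mid=0, hi=6
nums[mid]=-1=-1: mid=1
nums[mid]=-2<-1: swap nums[0],nums[1]; lo=1,mid=2 → [-2,-1,1,-8,-4,0,-7]
nums[mid]=1>-1: swap nums[2],nums[6]; hi=5 → [-2,-1,-7,-8,-4,0,1]
nums[mid]=-7<-1: swap nums[1],nums[2]; lo=2,mid=3 → [-2,-7,-1,-8,-4,0,1]
nums[mid]=-8<-1: swap nums[2],nums[3]; lo=3,mid=4 → [-2,-7,-8,-1,-4,0,1]
nums[mid]=-4<-1: swap nums[3],nums[4]; lo=4,mid=5 → [-2,-7,-8,-4,-1,0,1]
nums[mid]=0>-1: swap nums[5],nums[5]; hi=4 → [-2,-7,-8,-4,-1,0,1]
end: lo=4, hi=4; nums = [-2,-7,-8,-4,-1,0,1]

(4, 4)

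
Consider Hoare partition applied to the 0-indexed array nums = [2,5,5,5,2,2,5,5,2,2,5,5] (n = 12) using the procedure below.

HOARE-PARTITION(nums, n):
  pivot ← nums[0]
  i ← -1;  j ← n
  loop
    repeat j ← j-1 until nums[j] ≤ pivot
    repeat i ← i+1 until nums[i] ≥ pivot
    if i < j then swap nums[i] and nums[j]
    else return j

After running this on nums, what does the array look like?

pivot=2
j stops at 9 (2), i stops at 0 (2); swap ⇒ [2,5,5,5,2,2,5,5,2,2,5,5]
j stops at 8 (2), i stops at 1 (5); swap ⇒ [2,2,5,5,2,2,5,5,5,2,5,5]
j stops at 5 (2), i stops at 2 (5); swap ⇒ [2,2,2,5,2,5,5,5,5,2,5,5]
j stops at 4 (2), i stops at 3 (5); swap ⇒ [2,2,2,2,5,5,5,5,5,2,5,5]
j stops at 3, i stops at 4; i≥j ⇒ return 3. nums=[2,2,2,2,5,5,5,5,5,2,5,5]

[2,2,2,2,5,5,5,5,5,2,5,5]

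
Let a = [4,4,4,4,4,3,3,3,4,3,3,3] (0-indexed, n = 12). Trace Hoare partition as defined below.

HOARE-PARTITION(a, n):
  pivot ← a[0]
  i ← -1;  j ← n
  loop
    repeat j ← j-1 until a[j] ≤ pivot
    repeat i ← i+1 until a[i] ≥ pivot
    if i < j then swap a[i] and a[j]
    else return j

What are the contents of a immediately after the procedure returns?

[3,3,3,4,3,3,3,4,4,4,4,4]

pivot=4
j stops at 11 (3), i stops at 0 (4); swap ⇒ [3,4,4,4,4,3,3,3,4,3,3,4]
j stops at 10 (3), i stops at 1 (4); swap ⇒ [3,3,4,4,4,3,3,3,4,3,4,4]
j stops at 9 (3), i stops at 2 (4); swap ⇒ [3,3,3,4,4,3,3,3,4,4,4,4]
j stops at 8 (4), i stops at 3 (4); swap ⇒ [3,3,3,4,4,3,3,3,4,4,4,4]
j stops at 7 (3), i stops at 4 (4); swap ⇒ [3,3,3,4,3,3,3,4,4,4,4,4]
j stops at 6, i stops at 7; i≥j ⇒ return 6. a=[3,3,3,4,3,3,3,4,4,4,4,4]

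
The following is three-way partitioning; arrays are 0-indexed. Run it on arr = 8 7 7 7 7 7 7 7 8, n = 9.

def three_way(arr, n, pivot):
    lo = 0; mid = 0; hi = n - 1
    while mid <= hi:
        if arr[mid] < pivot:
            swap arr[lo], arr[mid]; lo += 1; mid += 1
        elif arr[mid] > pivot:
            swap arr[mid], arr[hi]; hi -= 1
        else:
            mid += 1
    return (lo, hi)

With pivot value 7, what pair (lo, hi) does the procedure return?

(0, 6)

pivot = 7; lo=0, mid=0, hi=8
arr[mid]=8>7: swap arr[0],arr[8]; hi=7 → 8 7 7 7 7 7 7 7 8
arr[mid]=8>7: swap arr[0],arr[7]; hi=6 → 7 7 7 7 7 7 7 8 8
arr[mid]=7=7: mid=1
arr[mid]=7=7: mid=2
arr[mid]=7=7: mid=3
arr[mid]=7=7: mid=4
arr[mid]=7=7: mid=5
arr[mid]=7=7: mid=6
arr[mid]=7=7: mid=7
end: lo=0, hi=6; arr = 7 7 7 7 7 7 7 8 8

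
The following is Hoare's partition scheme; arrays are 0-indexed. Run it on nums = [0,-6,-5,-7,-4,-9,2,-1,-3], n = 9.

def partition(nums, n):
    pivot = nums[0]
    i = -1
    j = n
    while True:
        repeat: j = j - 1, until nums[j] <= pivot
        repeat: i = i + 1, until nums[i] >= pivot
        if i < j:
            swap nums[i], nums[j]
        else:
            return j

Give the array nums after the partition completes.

pivot=0
j stops at 8 (-3), i stops at 0 (0); swap ⇒ [-3,-6,-5,-7,-4,-9,2,-1,0]
j stops at 7 (-1), i stops at 6 (2); swap ⇒ [-3,-6,-5,-7,-4,-9,-1,2,0]
j stops at 6, i stops at 7; i≥j ⇒ return 6. nums=[-3,-6,-5,-7,-4,-9,-1,2,0]

[-3,-6,-5,-7,-4,-9,-1,2,0]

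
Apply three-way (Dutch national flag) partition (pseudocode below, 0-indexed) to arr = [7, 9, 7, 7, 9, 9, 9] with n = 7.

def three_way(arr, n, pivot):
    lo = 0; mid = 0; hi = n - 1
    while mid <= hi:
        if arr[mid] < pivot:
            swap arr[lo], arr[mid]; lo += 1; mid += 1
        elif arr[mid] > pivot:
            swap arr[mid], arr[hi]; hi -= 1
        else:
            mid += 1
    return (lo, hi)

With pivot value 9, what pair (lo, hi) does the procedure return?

lo=0 mid=0 hi=6
7<9: swap(0,0), lo=1 mid=1 ⇒ [7, 9, 7, 7, 9, 9, 9]
9=9: mid=2
7<9: swap(1,2), lo=2 mid=3 ⇒ [7, 7, 9, 7, 9, 9, 9]
7<9: swap(2,3), lo=3 mid=4 ⇒ [7, 7, 7, 9, 9, 9, 9]
9=9: mid=5
9=9: mid=6
9=9: mid=7
done. lo=3 hi=6; arr=[7, 7, 7, 9, 9, 9, 9]

(3, 6)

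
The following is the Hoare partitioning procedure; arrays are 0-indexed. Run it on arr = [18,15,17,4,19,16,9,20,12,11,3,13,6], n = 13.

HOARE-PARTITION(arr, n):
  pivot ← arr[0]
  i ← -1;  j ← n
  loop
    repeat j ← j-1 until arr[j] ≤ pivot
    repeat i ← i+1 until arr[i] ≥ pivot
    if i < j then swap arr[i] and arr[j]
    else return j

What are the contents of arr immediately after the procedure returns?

[6,15,17,4,13,16,9,3,12,11,20,19,18]

pivot=18
j stops at 12 (6), i stops at 0 (18); swap ⇒ [6,15,17,4,19,16,9,20,12,11,3,13,18]
j stops at 11 (13), i stops at 4 (19); swap ⇒ [6,15,17,4,13,16,9,20,12,11,3,19,18]
j stops at 10 (3), i stops at 7 (20); swap ⇒ [6,15,17,4,13,16,9,3,12,11,20,19,18]
j stops at 9, i stops at 10; i≥j ⇒ return 9. arr=[6,15,17,4,13,16,9,3,12,11,20,19,18]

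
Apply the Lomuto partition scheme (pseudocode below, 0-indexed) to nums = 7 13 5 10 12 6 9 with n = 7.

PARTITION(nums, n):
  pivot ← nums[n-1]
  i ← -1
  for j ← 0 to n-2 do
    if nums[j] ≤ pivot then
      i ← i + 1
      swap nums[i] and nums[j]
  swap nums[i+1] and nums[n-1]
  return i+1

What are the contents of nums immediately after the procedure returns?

7 5 6 9 12 13 10

pivot = nums[6] = 9; i = -1
j=0: nums[0]=7 ≤ 9 → i=0, swap nums[0],nums[0] (no change) → 7 13 5 10 12 6 9
j=1: nums[1]=13 > 9 → no swap
j=2: nums[2]=5 ≤ 9 → i=1, swap nums[1],nums[2] → 7 5 13 10 12 6 9
j=3: nums[3]=10 > 9 → no swap
j=4: nums[4]=12 > 9 → no swap
j=5: nums[5]=6 ≤ 9 → i=2, swap nums[2],nums[5] → 7 5 6 10 12 13 9
final swap nums[3],nums[6] → 7 5 6 9 12 13 10; return 3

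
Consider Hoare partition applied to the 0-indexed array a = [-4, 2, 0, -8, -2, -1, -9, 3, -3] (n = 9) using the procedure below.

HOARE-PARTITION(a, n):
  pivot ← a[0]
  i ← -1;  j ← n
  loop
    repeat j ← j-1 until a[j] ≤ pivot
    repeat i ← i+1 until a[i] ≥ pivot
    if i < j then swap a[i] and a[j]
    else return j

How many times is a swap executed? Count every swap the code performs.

pivot=-4
j stops at 6 (-9), i stops at 0 (-4); swap ⇒ [-9, 2, 0, -8, -2, -1, -4, 3, -3]
j stops at 3 (-8), i stops at 1 (2); swap ⇒ [-9, -8, 0, 2, -2, -1, -4, 3, -3]
j stops at 1, i stops at 2; i≥j ⇒ return 1. a=[-9, -8, 0, 2, -2, -1, -4, 3, -3]

2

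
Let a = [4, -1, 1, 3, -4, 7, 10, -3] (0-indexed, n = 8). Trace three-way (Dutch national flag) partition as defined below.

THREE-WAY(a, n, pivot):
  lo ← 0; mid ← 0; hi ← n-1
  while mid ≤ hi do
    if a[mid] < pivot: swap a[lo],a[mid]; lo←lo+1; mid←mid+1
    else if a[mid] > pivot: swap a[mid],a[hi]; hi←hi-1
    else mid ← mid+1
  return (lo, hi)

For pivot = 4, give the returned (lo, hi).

(5, 5)

lo=0 mid=0 hi=7
4=4: mid=1
-1<4: swap(0,1), lo=1 mid=2 ⇒ [-1, 4, 1, 3, -4, 7, 10, -3]
1<4: swap(1,2), lo=2 mid=3 ⇒ [-1, 1, 4, 3, -4, 7, 10, -3]
3<4: swap(2,3), lo=3 mid=4 ⇒ [-1, 1, 3, 4, -4, 7, 10, -3]
-4<4: swap(3,4), lo=4 mid=5 ⇒ [-1, 1, 3, -4, 4, 7, 10, -3]
7>4: swap(5,7), hi=6 ⇒ [-1, 1, 3, -4, 4, -3, 10, 7]
-3<4: swap(4,5), lo=5 mid=6 ⇒ [-1, 1, 3, -4, -3, 4, 10, 7]
10>4: swap(6,6), hi=5 ⇒ [-1, 1, 3, -4, -3, 4, 10, 7]
done. lo=5 hi=5; a=[-1, 1, 3, -4, -3, 4, 10, 7]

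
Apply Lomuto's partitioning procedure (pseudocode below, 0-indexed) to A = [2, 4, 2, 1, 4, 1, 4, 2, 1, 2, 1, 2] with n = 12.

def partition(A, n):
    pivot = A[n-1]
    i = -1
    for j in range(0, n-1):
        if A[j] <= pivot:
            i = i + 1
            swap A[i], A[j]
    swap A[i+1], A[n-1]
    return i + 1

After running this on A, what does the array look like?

pivot=2, i=-1
j=0: 2≤2, i=0, swap(0,0) ⇒ [2, 4, 2, 1, 4, 1, 4, 2, 1, 2, 1, 2]
j=1: 4>2, skip
j=2: 2≤2, i=1, swap(1,2) ⇒ [2, 2, 4, 1, 4, 1, 4, 2, 1, 2, 1, 2]
j=3: 1≤2, i=2, swap(2,3) ⇒ [2, 2, 1, 4, 4, 1, 4, 2, 1, 2, 1, 2]
j=4: 4>2, skip
j=5: 1≤2, i=3, swap(3,5) ⇒ [2, 2, 1, 1, 4, 4, 4, 2, 1, 2, 1, 2]
j=6: 4>2, skip
j=7: 2≤2, i=4, swap(4,7) ⇒ [2, 2, 1, 1, 2, 4, 4, 4, 1, 2, 1, 2]
j=8: 1≤2, i=5, swap(5,8) ⇒ [2, 2, 1, 1, 2, 1, 4, 4, 4, 2, 1, 2]
j=9: 2≤2, i=6, swap(6,9) ⇒ [2, 2, 1, 1, 2, 1, 2, 4, 4, 4, 1, 2]
j=10: 1≤2, i=7, swap(7,10) ⇒ [2, 2, 1, 1, 2, 1, 2, 1, 4, 4, 4, 2]
swap(8,11) ⇒ [2, 2, 1, 1, 2, 1, 2, 1, 2, 4, 4, 4]; return 8

[2, 2, 1, 1, 2, 1, 2, 1, 2, 4, 4, 4]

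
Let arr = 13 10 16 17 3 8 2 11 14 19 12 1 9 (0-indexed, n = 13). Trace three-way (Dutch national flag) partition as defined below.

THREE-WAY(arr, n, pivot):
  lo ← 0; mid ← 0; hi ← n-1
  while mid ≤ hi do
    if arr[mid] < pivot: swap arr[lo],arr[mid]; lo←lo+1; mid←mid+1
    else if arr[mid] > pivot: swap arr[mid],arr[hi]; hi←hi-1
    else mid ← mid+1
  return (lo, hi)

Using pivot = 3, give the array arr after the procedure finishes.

pivot = 3; lo=0, mid=0, hi=12
arr[mid]=13>3: swap arr[0],arr[12]; hi=11 → 9 10 16 17 3 8 2 11 14 19 12 1 13
arr[mid]=9>3: swap arr[0],arr[11]; hi=10 → 1 10 16 17 3 8 2 11 14 19 12 9 13
arr[mid]=1<3: swap arr[0],arr[0]; lo=1,mid=1 → 1 10 16 17 3 8 2 11 14 19 12 9 13
arr[mid]=10>3: swap arr[1],arr[10]; hi=9 → 1 12 16 17 3 8 2 11 14 19 10 9 13
arr[mid]=12>3: swap arr[1],arr[9]; hi=8 → 1 19 16 17 3 8 2 11 14 12 10 9 13
arr[mid]=19>3: swap arr[1],arr[8]; hi=7 → 1 14 16 17 3 8 2 11 19 12 10 9 13
arr[mid]=14>3: swap arr[1],arr[7]; hi=6 → 1 11 16 17 3 8 2 14 19 12 10 9 13
arr[mid]=11>3: swap arr[1],arr[6]; hi=5 → 1 2 16 17 3 8 11 14 19 12 10 9 13
arr[mid]=2<3: swap arr[1],arr[1]; lo=2,mid=2 → 1 2 16 17 3 8 11 14 19 12 10 9 13
arr[mid]=16>3: swap arr[2],arr[5]; hi=4 → 1 2 8 17 3 16 11 14 19 12 10 9 13
arr[mid]=8>3: swap arr[2],arr[4]; hi=3 → 1 2 3 17 8 16 11 14 19 12 10 9 13
arr[mid]=3=3: mid=3
arr[mid]=17>3: swap arr[3],arr[3]; hi=2 → 1 2 3 17 8 16 11 14 19 12 10 9 13
end: lo=2, hi=2; arr = 1 2 3 17 8 16 11 14 19 12 10 9 13

1 2 3 17 8 16 11 14 19 12 10 9 13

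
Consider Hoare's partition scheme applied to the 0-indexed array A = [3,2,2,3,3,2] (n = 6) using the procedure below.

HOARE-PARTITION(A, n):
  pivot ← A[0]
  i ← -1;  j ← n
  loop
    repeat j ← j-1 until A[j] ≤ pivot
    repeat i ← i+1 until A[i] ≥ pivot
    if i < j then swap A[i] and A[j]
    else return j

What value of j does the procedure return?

pivot = A[0] = 3; i = -1, j = 6
j→5 (A[5]=2≤3), i→0 (A[0]=3≥3); i<j, swap → [2,2,2,3,3,3]
j→4 (A[4]=3≤3), i→3 (A[3]=3≥3); i<j, swap → [2,2,2,3,3,3]
j→3, i→4; i≥j, return j=3. A = [2,2,2,3,3,3]

3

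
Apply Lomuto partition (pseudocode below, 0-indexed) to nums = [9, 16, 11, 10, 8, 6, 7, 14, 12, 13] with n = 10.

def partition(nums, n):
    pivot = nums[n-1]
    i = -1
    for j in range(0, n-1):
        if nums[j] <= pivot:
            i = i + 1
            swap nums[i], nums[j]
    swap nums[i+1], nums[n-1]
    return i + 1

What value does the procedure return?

7

pivot=13, i=-1
j=0: 9≤13, i=0, swap(0,0) ⇒ [9, 16, 11, 10, 8, 6, 7, 14, 12, 13]
j=1: 16>13, skip
j=2: 11≤13, i=1, swap(1,2) ⇒ [9, 11, 16, 10, 8, 6, 7, 14, 12, 13]
j=3: 10≤13, i=2, swap(2,3) ⇒ [9, 11, 10, 16, 8, 6, 7, 14, 12, 13]
j=4: 8≤13, i=3, swap(3,4) ⇒ [9, 11, 10, 8, 16, 6, 7, 14, 12, 13]
j=5: 6≤13, i=4, swap(4,5) ⇒ [9, 11, 10, 8, 6, 16, 7, 14, 12, 13]
j=6: 7≤13, i=5, swap(5,6) ⇒ [9, 11, 10, 8, 6, 7, 16, 14, 12, 13]
j=7: 14>13, skip
j=8: 12≤13, i=6, swap(6,8) ⇒ [9, 11, 10, 8, 6, 7, 12, 14, 16, 13]
swap(7,9) ⇒ [9, 11, 10, 8, 6, 7, 12, 13, 16, 14]; return 7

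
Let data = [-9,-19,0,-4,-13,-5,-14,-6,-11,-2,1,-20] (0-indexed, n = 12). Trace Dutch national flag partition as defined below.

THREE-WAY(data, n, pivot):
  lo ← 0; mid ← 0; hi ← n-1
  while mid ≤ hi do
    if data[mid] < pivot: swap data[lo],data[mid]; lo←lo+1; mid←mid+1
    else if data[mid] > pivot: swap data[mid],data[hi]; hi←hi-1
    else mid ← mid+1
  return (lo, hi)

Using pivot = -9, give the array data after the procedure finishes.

[-19,-20,-11,-13,-14,-9,-6,-5,-2,1,-4,0]

lo=0 mid=0 hi=11
-9=-9: mid=1
-19<-9: swap(0,1), lo=1 mid=2 ⇒ [-19,-9,0,-4,-13,-5,-14,-6,-11,-2,1,-20]
0>-9: swap(2,11), hi=10 ⇒ [-19,-9,-20,-4,-13,-5,-14,-6,-11,-2,1,0]
-20<-9: swap(1,2), lo=2 mid=3 ⇒ [-19,-20,-9,-4,-13,-5,-14,-6,-11,-2,1,0]
-4>-9: swap(3,10), hi=9 ⇒ [-19,-20,-9,1,-13,-5,-14,-6,-11,-2,-4,0]
1>-9: swap(3,9), hi=8 ⇒ [-19,-20,-9,-2,-13,-5,-14,-6,-11,1,-4,0]
-2>-9: swap(3,8), hi=7 ⇒ [-19,-20,-9,-11,-13,-5,-14,-6,-2,1,-4,0]
-11<-9: swap(2,3), lo=3 mid=4 ⇒ [-19,-20,-11,-9,-13,-5,-14,-6,-2,1,-4,0]
-13<-9: swap(3,4), lo=4 mid=5 ⇒ [-19,-20,-11,-13,-9,-5,-14,-6,-2,1,-4,0]
-5>-9: swap(5,7), hi=6 ⇒ [-19,-20,-11,-13,-9,-6,-14,-5,-2,1,-4,0]
-6>-9: swap(5,6), hi=5 ⇒ [-19,-20,-11,-13,-9,-14,-6,-5,-2,1,-4,0]
-14<-9: swap(4,5), lo=5 mid=6 ⇒ [-19,-20,-11,-13,-14,-9,-6,-5,-2,1,-4,0]
done. lo=5 hi=5; data=[-19,-20,-11,-13,-14,-9,-6,-5,-2,1,-4,0]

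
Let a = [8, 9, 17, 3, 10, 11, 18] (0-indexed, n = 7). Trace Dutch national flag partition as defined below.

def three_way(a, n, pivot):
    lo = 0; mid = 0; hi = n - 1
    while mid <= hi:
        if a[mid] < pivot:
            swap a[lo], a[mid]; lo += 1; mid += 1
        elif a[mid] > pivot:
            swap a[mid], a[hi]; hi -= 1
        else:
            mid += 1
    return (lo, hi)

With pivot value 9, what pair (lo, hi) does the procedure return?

pivot = 9; lo=0, mid=0, hi=6
a[mid]=8<9: swap a[0],a[0]; lo=1,mid=1 → [8, 9, 17, 3, 10, 11, 18]
a[mid]=9=9: mid=2
a[mid]=17>9: swap a[2],a[6]; hi=5 → [8, 9, 18, 3, 10, 11, 17]
a[mid]=18>9: swap a[2],a[5]; hi=4 → [8, 9, 11, 3, 10, 18, 17]
a[mid]=11>9: swap a[2],a[4]; hi=3 → [8, 9, 10, 3, 11, 18, 17]
a[mid]=10>9: swap a[2],a[3]; hi=2 → [8, 9, 3, 10, 11, 18, 17]
a[mid]=3<9: swap a[1],a[2]; lo=2,mid=3 → [8, 3, 9, 10, 11, 18, 17]
end: lo=2, hi=2; a = [8, 3, 9, 10, 11, 18, 17]

(2, 2)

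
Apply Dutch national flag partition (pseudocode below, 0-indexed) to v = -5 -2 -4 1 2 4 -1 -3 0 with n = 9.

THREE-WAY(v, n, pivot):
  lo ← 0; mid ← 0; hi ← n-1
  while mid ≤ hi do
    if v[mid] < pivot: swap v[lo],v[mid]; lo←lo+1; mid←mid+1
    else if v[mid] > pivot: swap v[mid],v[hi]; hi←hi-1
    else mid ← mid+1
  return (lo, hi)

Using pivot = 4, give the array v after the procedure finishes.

-5 -2 -4 1 2 -1 -3 0 4

lo=0 mid=0 hi=8
-5<4: swap(0,0), lo=1 mid=1 ⇒ -5 -2 -4 1 2 4 -1 -3 0
-2<4: swap(1,1), lo=2 mid=2 ⇒ -5 -2 -4 1 2 4 -1 -3 0
-4<4: swap(2,2), lo=3 mid=3 ⇒ -5 -2 -4 1 2 4 -1 -3 0
1<4: swap(3,3), lo=4 mid=4 ⇒ -5 -2 -4 1 2 4 -1 -3 0
2<4: swap(4,4), lo=5 mid=5 ⇒ -5 -2 -4 1 2 4 -1 -3 0
4=4: mid=6
-1<4: swap(5,6), lo=6 mid=7 ⇒ -5 -2 -4 1 2 -1 4 -3 0
-3<4: swap(6,7), lo=7 mid=8 ⇒ -5 -2 -4 1 2 -1 -3 4 0
0<4: swap(7,8), lo=8 mid=9 ⇒ -5 -2 -4 1 2 -1 -3 0 4
done. lo=8 hi=8; v=-5 -2 -4 1 2 -1 -3 0 4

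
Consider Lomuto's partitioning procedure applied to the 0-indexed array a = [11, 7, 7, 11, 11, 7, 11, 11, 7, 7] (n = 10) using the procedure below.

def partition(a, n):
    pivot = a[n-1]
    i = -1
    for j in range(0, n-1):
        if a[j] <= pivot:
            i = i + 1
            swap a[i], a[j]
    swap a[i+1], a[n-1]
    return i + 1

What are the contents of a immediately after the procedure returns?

pivot = a[9] = 7; i = -1
j=0: a[0]=11 > 7 → no swap
j=1: a[1]=7 ≤ 7 → i=0, swap a[0],a[1] → [7, 11, 7, 11, 11, 7, 11, 11, 7, 7]
j=2: a[2]=7 ≤ 7 → i=1, swap a[1],a[2] → [7, 7, 11, 11, 11, 7, 11, 11, 7, 7]
j=3: a[3]=11 > 7 → no swap
j=4: a[4]=11 > 7 → no swap
j=5: a[5]=7 ≤ 7 → i=2, swap a[2],a[5] → [7, 7, 7, 11, 11, 11, 11, 11, 7, 7]
j=6: a[6]=11 > 7 → no swap
j=7: a[7]=11 > 7 → no swap
j=8: a[8]=7 ≤ 7 → i=3, swap a[3],a[8] → [7, 7, 7, 7, 11, 11, 11, 11, 11, 7]
final swap a[4],a[9] → [7, 7, 7, 7, 7, 11, 11, 11, 11, 11]; return 4

[7, 7, 7, 7, 7, 11, 11, 11, 11, 11]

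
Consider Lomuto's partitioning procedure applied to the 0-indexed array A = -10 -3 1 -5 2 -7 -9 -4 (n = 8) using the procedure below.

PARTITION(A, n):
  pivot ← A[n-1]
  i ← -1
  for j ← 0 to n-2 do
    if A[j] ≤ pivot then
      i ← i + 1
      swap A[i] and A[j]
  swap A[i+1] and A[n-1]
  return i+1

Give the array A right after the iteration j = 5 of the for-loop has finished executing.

-10 -5 -7 -3 2 1 -9 -4

pivot = A[7] = -4; i = -1
j=0: A[0]=-10 ≤ -4 → i=0, swap A[0],A[0] (no change) → -10 -3 1 -5 2 -7 -9 -4
j=1: A[1]=-3 > -4 → no swap
j=2: A[2]=1 > -4 → no swap
j=3: A[3]=-5 ≤ -4 → i=1, swap A[1],A[3] → -10 -5 1 -3 2 -7 -9 -4
j=4: A[4]=2 > -4 → no swap
j=5: A[5]=-7 ≤ -4 → i=2, swap A[2],A[5] → -10 -5 -7 -3 2 1 -9 -4
(after j=5) A = -10 -5 -7 -3 2 1 -9 -4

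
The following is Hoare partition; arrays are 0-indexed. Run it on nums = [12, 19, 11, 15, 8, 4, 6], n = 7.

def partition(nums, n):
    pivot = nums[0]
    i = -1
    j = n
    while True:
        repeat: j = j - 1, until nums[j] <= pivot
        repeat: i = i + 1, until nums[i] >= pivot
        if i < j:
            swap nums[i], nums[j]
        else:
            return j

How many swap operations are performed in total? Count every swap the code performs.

pivot=12
j stops at 6 (6), i stops at 0 (12); swap ⇒ [6, 19, 11, 15, 8, 4, 12]
j stops at 5 (4), i stops at 1 (19); swap ⇒ [6, 4, 11, 15, 8, 19, 12]
j stops at 4 (8), i stops at 3 (15); swap ⇒ [6, 4, 11, 8, 15, 19, 12]
j stops at 3, i stops at 4; i≥j ⇒ return 3. nums=[6, 4, 11, 8, 15, 19, 12]

3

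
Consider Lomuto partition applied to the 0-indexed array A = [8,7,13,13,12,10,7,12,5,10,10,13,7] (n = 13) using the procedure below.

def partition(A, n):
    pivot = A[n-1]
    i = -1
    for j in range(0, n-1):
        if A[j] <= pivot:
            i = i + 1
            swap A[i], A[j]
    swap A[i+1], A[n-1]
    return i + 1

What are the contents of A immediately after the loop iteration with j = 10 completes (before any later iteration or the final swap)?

[7,7,5,13,12,10,8,12,13,10,10,13,7]

pivot=7, i=-1
j=0: 8>7, skip
j=1: 7≤7, i=0, swap(0,1) ⇒ [7,8,13,13,12,10,7,12,5,10,10,13,7]
j=2: 13>7, skip
j=3: 13>7, skip
j=4: 12>7, skip
j=5: 10>7, skip
j=6: 7≤7, i=1, swap(1,6) ⇒ [7,7,13,13,12,10,8,12,5,10,10,13,7]
j=7: 12>7, skip
j=8: 5≤7, i=2, swap(2,8) ⇒ [7,7,5,13,12,10,8,12,13,10,10,13,7]
j=9: 10>7, skip
j=10: 10>7, skip
(after j=10) A = [7,7,5,13,12,10,8,12,13,10,10,13,7]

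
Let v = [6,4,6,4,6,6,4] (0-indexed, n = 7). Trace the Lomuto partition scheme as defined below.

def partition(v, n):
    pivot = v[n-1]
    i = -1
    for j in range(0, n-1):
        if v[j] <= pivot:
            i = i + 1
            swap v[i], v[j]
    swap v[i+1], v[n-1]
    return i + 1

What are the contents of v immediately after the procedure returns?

[4,4,4,6,6,6,6]

pivot=4, i=-1
j=0: 6>4, skip
j=1: 4≤4, i=0, swap(0,1) ⇒ [4,6,6,4,6,6,4]
j=2: 6>4, skip
j=3: 4≤4, i=1, swap(1,3) ⇒ [4,4,6,6,6,6,4]
j=4: 6>4, skip
j=5: 6>4, skip
swap(2,6) ⇒ [4,4,4,6,6,6,6]; return 2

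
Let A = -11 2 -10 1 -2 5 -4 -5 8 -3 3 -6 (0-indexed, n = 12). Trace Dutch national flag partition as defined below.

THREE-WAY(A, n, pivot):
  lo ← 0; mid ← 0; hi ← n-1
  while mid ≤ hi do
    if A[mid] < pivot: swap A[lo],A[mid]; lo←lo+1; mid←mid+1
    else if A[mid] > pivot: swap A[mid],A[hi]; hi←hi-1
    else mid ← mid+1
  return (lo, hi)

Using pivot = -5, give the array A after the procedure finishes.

lo=0 mid=0 hi=11
-11<-5: swap(0,0), lo=1 mid=1 ⇒ -11 2 -10 1 -2 5 -4 -5 8 -3 3 -6
2>-5: swap(1,11), hi=10 ⇒ -11 -6 -10 1 -2 5 -4 -5 8 -3 3 2
-6<-5: swap(1,1), lo=2 mid=2 ⇒ -11 -6 -10 1 -2 5 -4 -5 8 -3 3 2
-10<-5: swap(2,2), lo=3 mid=3 ⇒ -11 -6 -10 1 -2 5 -4 -5 8 -3 3 2
1>-5: swap(3,10), hi=9 ⇒ -11 -6 -10 3 -2 5 -4 -5 8 -3 1 2
3>-5: swap(3,9), hi=8 ⇒ -11 -6 -10 -3 -2 5 -4 -5 8 3 1 2
-3>-5: swap(3,8), hi=7 ⇒ -11 -6 -10 8 -2 5 -4 -5 -3 3 1 2
8>-5: swap(3,7), hi=6 ⇒ -11 -6 -10 -5 -2 5 -4 8 -3 3 1 2
-5=-5: mid=4
-2>-5: swap(4,6), hi=5 ⇒ -11 -6 -10 -5 -4 5 -2 8 -3 3 1 2
-4>-5: swap(4,5), hi=4 ⇒ -11 -6 -10 -5 5 -4 -2 8 -3 3 1 2
5>-5: swap(4,4), hi=3 ⇒ -11 -6 -10 -5 5 -4 -2 8 -3 3 1 2
done. lo=3 hi=3; A=-11 -6 -10 -5 5 -4 -2 8 -3 3 1 2

-11 -6 -10 -5 5 -4 -2 8 -3 3 1 2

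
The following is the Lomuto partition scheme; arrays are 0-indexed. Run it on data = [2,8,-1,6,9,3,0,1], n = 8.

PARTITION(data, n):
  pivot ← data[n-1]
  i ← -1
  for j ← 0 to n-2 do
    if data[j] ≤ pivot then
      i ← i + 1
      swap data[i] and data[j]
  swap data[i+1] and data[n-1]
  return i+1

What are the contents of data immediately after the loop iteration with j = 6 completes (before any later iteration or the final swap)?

[-1,0,2,6,9,3,8,1]

pivot = data[7] = 1; i = -1
j=0: data[0]=2 > 1 → no swap
j=1: data[1]=8 > 1 → no swap
j=2: data[2]=-1 ≤ 1 → i=0, swap data[0],data[2] → [-1,8,2,6,9,3,0,1]
j=3: data[3]=6 > 1 → no swap
j=4: data[4]=9 > 1 → no swap
j=5: data[5]=3 > 1 → no swap
j=6: data[6]=0 ≤ 1 → i=1, swap data[1],data[6] → [-1,0,2,6,9,3,8,1]
(after j=6) data = [-1,0,2,6,9,3,8,1]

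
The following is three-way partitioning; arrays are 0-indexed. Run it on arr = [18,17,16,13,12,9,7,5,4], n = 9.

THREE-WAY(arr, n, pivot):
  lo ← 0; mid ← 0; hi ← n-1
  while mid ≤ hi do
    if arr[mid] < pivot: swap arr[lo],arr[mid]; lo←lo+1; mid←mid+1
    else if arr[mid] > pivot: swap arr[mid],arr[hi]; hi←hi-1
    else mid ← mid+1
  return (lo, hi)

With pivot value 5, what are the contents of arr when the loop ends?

[4,5,13,12,9,7,16,17,18]

lo=0 mid=0 hi=8
18>5: swap(0,8), hi=7 ⇒ [4,17,16,13,12,9,7,5,18]
4<5: swap(0,0), lo=1 mid=1 ⇒ [4,17,16,13,12,9,7,5,18]
17>5: swap(1,7), hi=6 ⇒ [4,5,16,13,12,9,7,17,18]
5=5: mid=2
16>5: swap(2,6), hi=5 ⇒ [4,5,7,13,12,9,16,17,18]
7>5: swap(2,5), hi=4 ⇒ [4,5,9,13,12,7,16,17,18]
9>5: swap(2,4), hi=3 ⇒ [4,5,12,13,9,7,16,17,18]
12>5: swap(2,3), hi=2 ⇒ [4,5,13,12,9,7,16,17,18]
13>5: swap(2,2), hi=1 ⇒ [4,5,13,12,9,7,16,17,18]
done. lo=1 hi=1; arr=[4,5,13,12,9,7,16,17,18]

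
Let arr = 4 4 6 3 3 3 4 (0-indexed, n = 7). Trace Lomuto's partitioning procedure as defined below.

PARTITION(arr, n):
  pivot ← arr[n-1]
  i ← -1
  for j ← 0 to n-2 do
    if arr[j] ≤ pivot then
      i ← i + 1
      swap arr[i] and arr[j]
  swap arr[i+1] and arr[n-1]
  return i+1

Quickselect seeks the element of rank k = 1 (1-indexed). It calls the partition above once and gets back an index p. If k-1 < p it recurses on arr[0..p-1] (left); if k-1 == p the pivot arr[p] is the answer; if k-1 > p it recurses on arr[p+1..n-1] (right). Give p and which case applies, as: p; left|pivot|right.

pivot = arr[6] = 4; i = -1
j=0: arr[0]=4 ≤ 4 → i=0, swap arr[0],arr[0] (no change) → 4 4 6 3 3 3 4
j=1: arr[1]=4 ≤ 4 → i=1, swap arr[1],arr[1] (no change) → 4 4 6 3 3 3 4
j=2: arr[2]=6 > 4 → no swap
j=3: arr[3]=3 ≤ 4 → i=2, swap arr[2],arr[3] → 4 4 3 6 3 3 4
j=4: arr[4]=3 ≤ 4 → i=3, swap arr[3],arr[4] → 4 4 3 3 6 3 4
j=5: arr[5]=3 ≤ 4 → i=4, swap arr[4],arr[5] → 4 4 3 3 3 6 4
final swap arr[5],arr[6] → 4 4 3 3 3 4 6; return 5
p = 5; k-1 = 0 < 5 ⇒ left

5; left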